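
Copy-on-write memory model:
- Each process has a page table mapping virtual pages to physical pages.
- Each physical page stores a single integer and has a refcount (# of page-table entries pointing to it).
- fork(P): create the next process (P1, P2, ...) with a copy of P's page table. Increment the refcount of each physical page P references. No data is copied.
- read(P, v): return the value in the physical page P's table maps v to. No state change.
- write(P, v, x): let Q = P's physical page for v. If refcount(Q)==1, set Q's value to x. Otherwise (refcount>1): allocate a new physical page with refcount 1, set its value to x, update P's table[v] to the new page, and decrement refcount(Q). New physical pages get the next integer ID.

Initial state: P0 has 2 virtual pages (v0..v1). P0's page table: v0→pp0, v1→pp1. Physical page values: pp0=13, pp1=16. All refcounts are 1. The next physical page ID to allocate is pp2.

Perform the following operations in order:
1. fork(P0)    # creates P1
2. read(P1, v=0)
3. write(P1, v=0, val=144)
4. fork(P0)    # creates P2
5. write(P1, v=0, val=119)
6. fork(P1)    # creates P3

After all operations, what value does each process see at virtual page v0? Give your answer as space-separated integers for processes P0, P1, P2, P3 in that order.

Answer: 13 119 13 119

Derivation:
Op 1: fork(P0) -> P1. 2 ppages; refcounts: pp0:2 pp1:2
Op 2: read(P1, v0) -> 13. No state change.
Op 3: write(P1, v0, 144). refcount(pp0)=2>1 -> COPY to pp2. 3 ppages; refcounts: pp0:1 pp1:2 pp2:1
Op 4: fork(P0) -> P2. 3 ppages; refcounts: pp0:2 pp1:3 pp2:1
Op 5: write(P1, v0, 119). refcount(pp2)=1 -> write in place. 3 ppages; refcounts: pp0:2 pp1:3 pp2:1
Op 6: fork(P1) -> P3. 3 ppages; refcounts: pp0:2 pp1:4 pp2:2
P0: v0 -> pp0 = 13
P1: v0 -> pp2 = 119
P2: v0 -> pp0 = 13
P3: v0 -> pp2 = 119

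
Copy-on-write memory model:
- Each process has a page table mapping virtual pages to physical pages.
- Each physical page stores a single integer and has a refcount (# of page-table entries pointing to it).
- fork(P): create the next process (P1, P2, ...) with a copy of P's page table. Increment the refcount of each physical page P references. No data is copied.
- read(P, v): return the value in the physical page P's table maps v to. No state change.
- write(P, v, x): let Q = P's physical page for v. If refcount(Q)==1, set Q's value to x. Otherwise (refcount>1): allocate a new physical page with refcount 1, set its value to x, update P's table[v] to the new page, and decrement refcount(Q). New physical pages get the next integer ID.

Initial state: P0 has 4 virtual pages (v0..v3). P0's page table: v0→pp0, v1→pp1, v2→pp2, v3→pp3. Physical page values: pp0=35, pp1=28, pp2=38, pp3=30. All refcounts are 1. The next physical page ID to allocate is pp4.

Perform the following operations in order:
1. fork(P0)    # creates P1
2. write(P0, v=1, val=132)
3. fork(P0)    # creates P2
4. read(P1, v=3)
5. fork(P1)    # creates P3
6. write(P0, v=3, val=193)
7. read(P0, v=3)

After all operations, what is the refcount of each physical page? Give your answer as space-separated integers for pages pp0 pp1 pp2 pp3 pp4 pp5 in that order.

Op 1: fork(P0) -> P1. 4 ppages; refcounts: pp0:2 pp1:2 pp2:2 pp3:2
Op 2: write(P0, v1, 132). refcount(pp1)=2>1 -> COPY to pp4. 5 ppages; refcounts: pp0:2 pp1:1 pp2:2 pp3:2 pp4:1
Op 3: fork(P0) -> P2. 5 ppages; refcounts: pp0:3 pp1:1 pp2:3 pp3:3 pp4:2
Op 4: read(P1, v3) -> 30. No state change.
Op 5: fork(P1) -> P3. 5 ppages; refcounts: pp0:4 pp1:2 pp2:4 pp3:4 pp4:2
Op 6: write(P0, v3, 193). refcount(pp3)=4>1 -> COPY to pp5. 6 ppages; refcounts: pp0:4 pp1:2 pp2:4 pp3:3 pp4:2 pp5:1
Op 7: read(P0, v3) -> 193. No state change.

Answer: 4 2 4 3 2 1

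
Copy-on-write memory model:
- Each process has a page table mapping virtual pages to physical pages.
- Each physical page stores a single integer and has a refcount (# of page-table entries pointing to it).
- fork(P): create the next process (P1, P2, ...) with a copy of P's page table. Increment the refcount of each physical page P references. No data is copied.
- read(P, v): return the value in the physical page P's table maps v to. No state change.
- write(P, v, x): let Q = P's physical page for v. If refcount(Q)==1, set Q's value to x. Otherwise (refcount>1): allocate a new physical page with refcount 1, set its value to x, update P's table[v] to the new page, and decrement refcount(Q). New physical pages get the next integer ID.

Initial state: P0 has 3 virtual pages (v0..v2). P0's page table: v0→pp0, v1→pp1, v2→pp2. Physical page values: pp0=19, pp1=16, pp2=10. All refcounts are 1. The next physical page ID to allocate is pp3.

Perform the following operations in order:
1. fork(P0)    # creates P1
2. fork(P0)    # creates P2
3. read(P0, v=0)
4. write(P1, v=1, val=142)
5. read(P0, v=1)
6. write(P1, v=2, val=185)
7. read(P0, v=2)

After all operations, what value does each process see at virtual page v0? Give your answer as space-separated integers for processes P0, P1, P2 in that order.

Answer: 19 19 19

Derivation:
Op 1: fork(P0) -> P1. 3 ppages; refcounts: pp0:2 pp1:2 pp2:2
Op 2: fork(P0) -> P2. 3 ppages; refcounts: pp0:3 pp1:3 pp2:3
Op 3: read(P0, v0) -> 19. No state change.
Op 4: write(P1, v1, 142). refcount(pp1)=3>1 -> COPY to pp3. 4 ppages; refcounts: pp0:3 pp1:2 pp2:3 pp3:1
Op 5: read(P0, v1) -> 16. No state change.
Op 6: write(P1, v2, 185). refcount(pp2)=3>1 -> COPY to pp4. 5 ppages; refcounts: pp0:3 pp1:2 pp2:2 pp3:1 pp4:1
Op 7: read(P0, v2) -> 10. No state change.
P0: v0 -> pp0 = 19
P1: v0 -> pp0 = 19
P2: v0 -> pp0 = 19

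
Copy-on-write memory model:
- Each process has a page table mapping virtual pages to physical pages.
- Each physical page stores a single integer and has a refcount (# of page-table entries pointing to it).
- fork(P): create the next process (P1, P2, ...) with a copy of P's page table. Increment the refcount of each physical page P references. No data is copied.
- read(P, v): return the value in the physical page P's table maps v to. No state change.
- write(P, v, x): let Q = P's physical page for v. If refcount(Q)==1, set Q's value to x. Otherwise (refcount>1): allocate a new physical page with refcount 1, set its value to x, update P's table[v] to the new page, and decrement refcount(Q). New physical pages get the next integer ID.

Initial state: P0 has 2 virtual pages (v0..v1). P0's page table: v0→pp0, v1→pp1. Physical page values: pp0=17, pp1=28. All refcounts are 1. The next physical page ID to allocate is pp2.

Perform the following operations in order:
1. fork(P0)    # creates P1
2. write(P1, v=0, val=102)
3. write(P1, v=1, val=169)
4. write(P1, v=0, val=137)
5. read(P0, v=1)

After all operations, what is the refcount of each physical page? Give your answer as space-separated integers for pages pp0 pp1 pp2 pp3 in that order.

Answer: 1 1 1 1

Derivation:
Op 1: fork(P0) -> P1. 2 ppages; refcounts: pp0:2 pp1:2
Op 2: write(P1, v0, 102). refcount(pp0)=2>1 -> COPY to pp2. 3 ppages; refcounts: pp0:1 pp1:2 pp2:1
Op 3: write(P1, v1, 169). refcount(pp1)=2>1 -> COPY to pp3. 4 ppages; refcounts: pp0:1 pp1:1 pp2:1 pp3:1
Op 4: write(P1, v0, 137). refcount(pp2)=1 -> write in place. 4 ppages; refcounts: pp0:1 pp1:1 pp2:1 pp3:1
Op 5: read(P0, v1) -> 28. No state change.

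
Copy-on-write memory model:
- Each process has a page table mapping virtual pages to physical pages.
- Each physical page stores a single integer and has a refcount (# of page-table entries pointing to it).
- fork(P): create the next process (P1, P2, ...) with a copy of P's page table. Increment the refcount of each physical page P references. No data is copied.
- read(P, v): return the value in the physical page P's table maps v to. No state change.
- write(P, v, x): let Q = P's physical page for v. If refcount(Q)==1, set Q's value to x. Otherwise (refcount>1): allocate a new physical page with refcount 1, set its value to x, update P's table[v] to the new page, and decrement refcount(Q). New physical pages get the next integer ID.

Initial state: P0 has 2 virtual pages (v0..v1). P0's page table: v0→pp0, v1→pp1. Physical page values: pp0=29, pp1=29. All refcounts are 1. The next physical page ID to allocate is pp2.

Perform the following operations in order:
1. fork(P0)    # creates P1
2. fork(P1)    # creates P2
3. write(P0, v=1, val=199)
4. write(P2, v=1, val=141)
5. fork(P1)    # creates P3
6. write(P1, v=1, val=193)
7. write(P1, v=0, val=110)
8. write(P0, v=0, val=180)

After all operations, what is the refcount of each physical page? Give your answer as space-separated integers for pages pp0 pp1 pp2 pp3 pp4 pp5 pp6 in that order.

Op 1: fork(P0) -> P1. 2 ppages; refcounts: pp0:2 pp1:2
Op 2: fork(P1) -> P2. 2 ppages; refcounts: pp0:3 pp1:3
Op 3: write(P0, v1, 199). refcount(pp1)=3>1 -> COPY to pp2. 3 ppages; refcounts: pp0:3 pp1:2 pp2:1
Op 4: write(P2, v1, 141). refcount(pp1)=2>1 -> COPY to pp3. 4 ppages; refcounts: pp0:3 pp1:1 pp2:1 pp3:1
Op 5: fork(P1) -> P3. 4 ppages; refcounts: pp0:4 pp1:2 pp2:1 pp3:1
Op 6: write(P1, v1, 193). refcount(pp1)=2>1 -> COPY to pp4. 5 ppages; refcounts: pp0:4 pp1:1 pp2:1 pp3:1 pp4:1
Op 7: write(P1, v0, 110). refcount(pp0)=4>1 -> COPY to pp5. 6 ppages; refcounts: pp0:3 pp1:1 pp2:1 pp3:1 pp4:1 pp5:1
Op 8: write(P0, v0, 180). refcount(pp0)=3>1 -> COPY to pp6. 7 ppages; refcounts: pp0:2 pp1:1 pp2:1 pp3:1 pp4:1 pp5:1 pp6:1

Answer: 2 1 1 1 1 1 1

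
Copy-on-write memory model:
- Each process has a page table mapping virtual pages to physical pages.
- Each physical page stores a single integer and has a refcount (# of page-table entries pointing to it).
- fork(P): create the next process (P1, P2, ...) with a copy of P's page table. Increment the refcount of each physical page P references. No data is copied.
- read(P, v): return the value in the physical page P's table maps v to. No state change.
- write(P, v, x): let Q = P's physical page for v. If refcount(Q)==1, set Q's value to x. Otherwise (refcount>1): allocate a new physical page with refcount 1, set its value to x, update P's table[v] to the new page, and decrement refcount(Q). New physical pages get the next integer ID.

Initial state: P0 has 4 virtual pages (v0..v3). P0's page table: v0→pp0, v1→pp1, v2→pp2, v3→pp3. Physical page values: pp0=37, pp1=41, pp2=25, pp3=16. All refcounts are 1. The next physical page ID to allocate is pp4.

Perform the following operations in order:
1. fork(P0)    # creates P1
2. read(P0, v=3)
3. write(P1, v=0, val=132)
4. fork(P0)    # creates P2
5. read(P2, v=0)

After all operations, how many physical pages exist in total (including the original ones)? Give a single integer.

Answer: 5

Derivation:
Op 1: fork(P0) -> P1. 4 ppages; refcounts: pp0:2 pp1:2 pp2:2 pp3:2
Op 2: read(P0, v3) -> 16. No state change.
Op 3: write(P1, v0, 132). refcount(pp0)=2>1 -> COPY to pp4. 5 ppages; refcounts: pp0:1 pp1:2 pp2:2 pp3:2 pp4:1
Op 4: fork(P0) -> P2. 5 ppages; refcounts: pp0:2 pp1:3 pp2:3 pp3:3 pp4:1
Op 5: read(P2, v0) -> 37. No state change.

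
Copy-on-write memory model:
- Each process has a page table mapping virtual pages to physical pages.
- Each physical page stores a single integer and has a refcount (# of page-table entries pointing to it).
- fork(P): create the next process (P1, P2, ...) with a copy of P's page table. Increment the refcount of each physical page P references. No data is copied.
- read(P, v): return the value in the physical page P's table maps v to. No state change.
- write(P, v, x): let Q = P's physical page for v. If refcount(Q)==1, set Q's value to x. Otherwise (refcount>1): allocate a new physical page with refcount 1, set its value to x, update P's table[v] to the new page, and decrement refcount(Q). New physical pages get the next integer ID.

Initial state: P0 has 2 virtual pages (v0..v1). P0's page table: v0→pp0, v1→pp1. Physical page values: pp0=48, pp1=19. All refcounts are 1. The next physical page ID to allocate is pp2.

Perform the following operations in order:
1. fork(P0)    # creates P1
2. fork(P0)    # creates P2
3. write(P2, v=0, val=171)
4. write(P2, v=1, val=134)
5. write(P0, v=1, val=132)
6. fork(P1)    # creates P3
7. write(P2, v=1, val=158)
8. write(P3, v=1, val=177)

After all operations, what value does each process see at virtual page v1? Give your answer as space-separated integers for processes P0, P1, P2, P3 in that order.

Answer: 132 19 158 177

Derivation:
Op 1: fork(P0) -> P1. 2 ppages; refcounts: pp0:2 pp1:2
Op 2: fork(P0) -> P2. 2 ppages; refcounts: pp0:3 pp1:3
Op 3: write(P2, v0, 171). refcount(pp0)=3>1 -> COPY to pp2. 3 ppages; refcounts: pp0:2 pp1:3 pp2:1
Op 4: write(P2, v1, 134). refcount(pp1)=3>1 -> COPY to pp3. 4 ppages; refcounts: pp0:2 pp1:2 pp2:1 pp3:1
Op 5: write(P0, v1, 132). refcount(pp1)=2>1 -> COPY to pp4. 5 ppages; refcounts: pp0:2 pp1:1 pp2:1 pp3:1 pp4:1
Op 6: fork(P1) -> P3. 5 ppages; refcounts: pp0:3 pp1:2 pp2:1 pp3:1 pp4:1
Op 7: write(P2, v1, 158). refcount(pp3)=1 -> write in place. 5 ppages; refcounts: pp0:3 pp1:2 pp2:1 pp3:1 pp4:1
Op 8: write(P3, v1, 177). refcount(pp1)=2>1 -> COPY to pp5. 6 ppages; refcounts: pp0:3 pp1:1 pp2:1 pp3:1 pp4:1 pp5:1
P0: v1 -> pp4 = 132
P1: v1 -> pp1 = 19
P2: v1 -> pp3 = 158
P3: v1 -> pp5 = 177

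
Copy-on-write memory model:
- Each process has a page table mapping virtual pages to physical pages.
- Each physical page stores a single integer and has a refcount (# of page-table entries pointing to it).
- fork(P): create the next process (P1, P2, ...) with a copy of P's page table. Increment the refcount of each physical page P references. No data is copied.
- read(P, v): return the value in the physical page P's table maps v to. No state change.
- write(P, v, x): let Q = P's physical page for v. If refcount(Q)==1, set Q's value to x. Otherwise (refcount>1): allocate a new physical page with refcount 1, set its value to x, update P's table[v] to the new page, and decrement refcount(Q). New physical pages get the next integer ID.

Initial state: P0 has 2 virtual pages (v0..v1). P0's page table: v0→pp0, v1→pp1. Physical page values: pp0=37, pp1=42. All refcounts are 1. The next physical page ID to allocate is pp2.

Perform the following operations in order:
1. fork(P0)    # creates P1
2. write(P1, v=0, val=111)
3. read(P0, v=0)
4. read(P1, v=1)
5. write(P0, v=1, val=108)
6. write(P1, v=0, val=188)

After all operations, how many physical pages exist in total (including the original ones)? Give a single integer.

Op 1: fork(P0) -> P1. 2 ppages; refcounts: pp0:2 pp1:2
Op 2: write(P1, v0, 111). refcount(pp0)=2>1 -> COPY to pp2. 3 ppages; refcounts: pp0:1 pp1:2 pp2:1
Op 3: read(P0, v0) -> 37. No state change.
Op 4: read(P1, v1) -> 42. No state change.
Op 5: write(P0, v1, 108). refcount(pp1)=2>1 -> COPY to pp3. 4 ppages; refcounts: pp0:1 pp1:1 pp2:1 pp3:1
Op 6: write(P1, v0, 188). refcount(pp2)=1 -> write in place. 4 ppages; refcounts: pp0:1 pp1:1 pp2:1 pp3:1

Answer: 4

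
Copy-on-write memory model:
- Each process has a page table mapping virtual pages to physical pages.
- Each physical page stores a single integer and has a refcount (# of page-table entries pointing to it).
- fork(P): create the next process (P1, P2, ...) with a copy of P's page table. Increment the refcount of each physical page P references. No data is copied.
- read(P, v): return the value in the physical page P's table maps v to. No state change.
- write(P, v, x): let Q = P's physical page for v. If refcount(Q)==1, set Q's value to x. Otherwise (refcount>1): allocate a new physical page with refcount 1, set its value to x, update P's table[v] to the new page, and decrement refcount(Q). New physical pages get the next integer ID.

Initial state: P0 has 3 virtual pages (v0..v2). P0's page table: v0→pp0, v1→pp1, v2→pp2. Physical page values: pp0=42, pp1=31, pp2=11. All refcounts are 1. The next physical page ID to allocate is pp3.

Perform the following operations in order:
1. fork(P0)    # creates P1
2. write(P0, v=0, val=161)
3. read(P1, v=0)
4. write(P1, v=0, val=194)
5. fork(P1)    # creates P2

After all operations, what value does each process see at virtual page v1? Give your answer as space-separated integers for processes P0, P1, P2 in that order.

Answer: 31 31 31

Derivation:
Op 1: fork(P0) -> P1. 3 ppages; refcounts: pp0:2 pp1:2 pp2:2
Op 2: write(P0, v0, 161). refcount(pp0)=2>1 -> COPY to pp3. 4 ppages; refcounts: pp0:1 pp1:2 pp2:2 pp3:1
Op 3: read(P1, v0) -> 42. No state change.
Op 4: write(P1, v0, 194). refcount(pp0)=1 -> write in place. 4 ppages; refcounts: pp0:1 pp1:2 pp2:2 pp3:1
Op 5: fork(P1) -> P2. 4 ppages; refcounts: pp0:2 pp1:3 pp2:3 pp3:1
P0: v1 -> pp1 = 31
P1: v1 -> pp1 = 31
P2: v1 -> pp1 = 31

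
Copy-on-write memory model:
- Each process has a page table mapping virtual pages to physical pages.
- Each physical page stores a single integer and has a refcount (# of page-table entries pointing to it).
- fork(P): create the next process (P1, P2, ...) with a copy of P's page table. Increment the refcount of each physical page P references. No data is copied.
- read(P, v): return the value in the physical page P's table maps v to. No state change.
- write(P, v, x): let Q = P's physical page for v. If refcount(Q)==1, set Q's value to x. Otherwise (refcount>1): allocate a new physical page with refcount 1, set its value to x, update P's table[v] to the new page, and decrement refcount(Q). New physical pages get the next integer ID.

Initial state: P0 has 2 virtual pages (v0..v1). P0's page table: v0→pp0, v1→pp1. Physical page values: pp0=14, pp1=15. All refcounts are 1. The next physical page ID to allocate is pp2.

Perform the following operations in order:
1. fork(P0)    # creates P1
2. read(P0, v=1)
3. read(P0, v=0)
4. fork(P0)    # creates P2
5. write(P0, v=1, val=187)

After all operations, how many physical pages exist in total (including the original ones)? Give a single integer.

Answer: 3

Derivation:
Op 1: fork(P0) -> P1. 2 ppages; refcounts: pp0:2 pp1:2
Op 2: read(P0, v1) -> 15. No state change.
Op 3: read(P0, v0) -> 14. No state change.
Op 4: fork(P0) -> P2. 2 ppages; refcounts: pp0:3 pp1:3
Op 5: write(P0, v1, 187). refcount(pp1)=3>1 -> COPY to pp2. 3 ppages; refcounts: pp0:3 pp1:2 pp2:1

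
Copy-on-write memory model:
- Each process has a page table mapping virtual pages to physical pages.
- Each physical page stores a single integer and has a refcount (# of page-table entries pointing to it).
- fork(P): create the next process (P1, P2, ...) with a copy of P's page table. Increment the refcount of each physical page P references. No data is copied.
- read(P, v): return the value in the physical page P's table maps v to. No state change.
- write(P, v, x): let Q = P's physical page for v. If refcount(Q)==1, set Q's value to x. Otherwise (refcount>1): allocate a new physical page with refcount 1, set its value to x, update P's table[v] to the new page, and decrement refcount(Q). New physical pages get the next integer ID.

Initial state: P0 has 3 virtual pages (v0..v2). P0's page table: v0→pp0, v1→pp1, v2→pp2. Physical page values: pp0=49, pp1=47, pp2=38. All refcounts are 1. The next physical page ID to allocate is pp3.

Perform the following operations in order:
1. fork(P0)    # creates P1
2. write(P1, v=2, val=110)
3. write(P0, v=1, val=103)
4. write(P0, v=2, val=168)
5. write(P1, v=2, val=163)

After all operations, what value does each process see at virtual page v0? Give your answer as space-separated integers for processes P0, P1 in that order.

Answer: 49 49

Derivation:
Op 1: fork(P0) -> P1. 3 ppages; refcounts: pp0:2 pp1:2 pp2:2
Op 2: write(P1, v2, 110). refcount(pp2)=2>1 -> COPY to pp3. 4 ppages; refcounts: pp0:2 pp1:2 pp2:1 pp3:1
Op 3: write(P0, v1, 103). refcount(pp1)=2>1 -> COPY to pp4. 5 ppages; refcounts: pp0:2 pp1:1 pp2:1 pp3:1 pp4:1
Op 4: write(P0, v2, 168). refcount(pp2)=1 -> write in place. 5 ppages; refcounts: pp0:2 pp1:1 pp2:1 pp3:1 pp4:1
Op 5: write(P1, v2, 163). refcount(pp3)=1 -> write in place. 5 ppages; refcounts: pp0:2 pp1:1 pp2:1 pp3:1 pp4:1
P0: v0 -> pp0 = 49
P1: v0 -> pp0 = 49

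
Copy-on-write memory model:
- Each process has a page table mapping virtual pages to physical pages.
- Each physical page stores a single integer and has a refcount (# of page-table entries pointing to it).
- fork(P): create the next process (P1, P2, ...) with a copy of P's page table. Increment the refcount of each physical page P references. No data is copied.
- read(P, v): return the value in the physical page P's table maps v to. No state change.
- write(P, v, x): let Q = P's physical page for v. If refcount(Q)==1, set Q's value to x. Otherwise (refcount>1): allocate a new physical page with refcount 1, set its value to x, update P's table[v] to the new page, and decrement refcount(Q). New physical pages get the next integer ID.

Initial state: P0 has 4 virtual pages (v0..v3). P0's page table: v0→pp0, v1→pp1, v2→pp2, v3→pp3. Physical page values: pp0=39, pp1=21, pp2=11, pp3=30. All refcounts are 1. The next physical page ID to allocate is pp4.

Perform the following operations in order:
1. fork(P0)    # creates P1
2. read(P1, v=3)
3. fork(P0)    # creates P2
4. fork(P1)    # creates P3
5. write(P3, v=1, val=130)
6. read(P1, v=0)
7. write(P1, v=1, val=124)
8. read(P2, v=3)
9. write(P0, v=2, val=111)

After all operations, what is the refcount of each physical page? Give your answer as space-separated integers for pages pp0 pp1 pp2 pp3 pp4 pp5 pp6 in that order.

Op 1: fork(P0) -> P1. 4 ppages; refcounts: pp0:2 pp1:2 pp2:2 pp3:2
Op 2: read(P1, v3) -> 30. No state change.
Op 3: fork(P0) -> P2. 4 ppages; refcounts: pp0:3 pp1:3 pp2:3 pp3:3
Op 4: fork(P1) -> P3. 4 ppages; refcounts: pp0:4 pp1:4 pp2:4 pp3:4
Op 5: write(P3, v1, 130). refcount(pp1)=4>1 -> COPY to pp4. 5 ppages; refcounts: pp0:4 pp1:3 pp2:4 pp3:4 pp4:1
Op 6: read(P1, v0) -> 39. No state change.
Op 7: write(P1, v1, 124). refcount(pp1)=3>1 -> COPY to pp5. 6 ppages; refcounts: pp0:4 pp1:2 pp2:4 pp3:4 pp4:1 pp5:1
Op 8: read(P2, v3) -> 30. No state change.
Op 9: write(P0, v2, 111). refcount(pp2)=4>1 -> COPY to pp6. 7 ppages; refcounts: pp0:4 pp1:2 pp2:3 pp3:4 pp4:1 pp5:1 pp6:1

Answer: 4 2 3 4 1 1 1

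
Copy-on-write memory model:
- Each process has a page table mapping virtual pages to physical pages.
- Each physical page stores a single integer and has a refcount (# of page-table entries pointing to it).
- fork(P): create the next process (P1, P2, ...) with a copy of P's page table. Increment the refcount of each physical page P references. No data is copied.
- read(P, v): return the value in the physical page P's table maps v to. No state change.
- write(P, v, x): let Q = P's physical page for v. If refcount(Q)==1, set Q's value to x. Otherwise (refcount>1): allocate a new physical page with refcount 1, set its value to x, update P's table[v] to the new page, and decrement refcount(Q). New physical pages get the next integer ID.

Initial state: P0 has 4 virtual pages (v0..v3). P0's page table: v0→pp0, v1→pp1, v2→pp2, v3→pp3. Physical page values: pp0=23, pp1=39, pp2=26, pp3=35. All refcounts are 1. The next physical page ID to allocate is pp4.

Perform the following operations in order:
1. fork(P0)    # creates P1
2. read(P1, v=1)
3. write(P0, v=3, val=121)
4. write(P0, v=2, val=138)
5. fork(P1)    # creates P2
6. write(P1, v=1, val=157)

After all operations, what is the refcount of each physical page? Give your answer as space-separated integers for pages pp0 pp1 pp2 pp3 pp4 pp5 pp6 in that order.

Answer: 3 2 2 2 1 1 1

Derivation:
Op 1: fork(P0) -> P1. 4 ppages; refcounts: pp0:2 pp1:2 pp2:2 pp3:2
Op 2: read(P1, v1) -> 39. No state change.
Op 3: write(P0, v3, 121). refcount(pp3)=2>1 -> COPY to pp4. 5 ppages; refcounts: pp0:2 pp1:2 pp2:2 pp3:1 pp4:1
Op 4: write(P0, v2, 138). refcount(pp2)=2>1 -> COPY to pp5. 6 ppages; refcounts: pp0:2 pp1:2 pp2:1 pp3:1 pp4:1 pp5:1
Op 5: fork(P1) -> P2. 6 ppages; refcounts: pp0:3 pp1:3 pp2:2 pp3:2 pp4:1 pp5:1
Op 6: write(P1, v1, 157). refcount(pp1)=3>1 -> COPY to pp6. 7 ppages; refcounts: pp0:3 pp1:2 pp2:2 pp3:2 pp4:1 pp5:1 pp6:1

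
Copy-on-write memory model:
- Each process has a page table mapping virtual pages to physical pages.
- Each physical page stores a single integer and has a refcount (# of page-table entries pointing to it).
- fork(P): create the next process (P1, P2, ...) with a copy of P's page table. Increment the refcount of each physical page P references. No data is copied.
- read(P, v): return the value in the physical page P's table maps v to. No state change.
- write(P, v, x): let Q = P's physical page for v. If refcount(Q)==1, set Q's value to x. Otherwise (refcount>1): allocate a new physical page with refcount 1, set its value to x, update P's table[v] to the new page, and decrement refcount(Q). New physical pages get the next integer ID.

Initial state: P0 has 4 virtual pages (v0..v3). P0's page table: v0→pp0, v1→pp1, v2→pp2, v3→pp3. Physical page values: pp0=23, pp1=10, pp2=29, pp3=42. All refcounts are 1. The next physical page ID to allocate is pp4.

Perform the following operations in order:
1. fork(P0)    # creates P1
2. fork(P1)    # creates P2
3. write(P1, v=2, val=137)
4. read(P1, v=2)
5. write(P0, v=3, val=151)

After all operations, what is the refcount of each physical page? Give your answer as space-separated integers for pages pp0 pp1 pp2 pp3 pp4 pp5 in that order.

Op 1: fork(P0) -> P1. 4 ppages; refcounts: pp0:2 pp1:2 pp2:2 pp3:2
Op 2: fork(P1) -> P2. 4 ppages; refcounts: pp0:3 pp1:3 pp2:3 pp3:3
Op 3: write(P1, v2, 137). refcount(pp2)=3>1 -> COPY to pp4. 5 ppages; refcounts: pp0:3 pp1:3 pp2:2 pp3:3 pp4:1
Op 4: read(P1, v2) -> 137. No state change.
Op 5: write(P0, v3, 151). refcount(pp3)=3>1 -> COPY to pp5. 6 ppages; refcounts: pp0:3 pp1:3 pp2:2 pp3:2 pp4:1 pp5:1

Answer: 3 3 2 2 1 1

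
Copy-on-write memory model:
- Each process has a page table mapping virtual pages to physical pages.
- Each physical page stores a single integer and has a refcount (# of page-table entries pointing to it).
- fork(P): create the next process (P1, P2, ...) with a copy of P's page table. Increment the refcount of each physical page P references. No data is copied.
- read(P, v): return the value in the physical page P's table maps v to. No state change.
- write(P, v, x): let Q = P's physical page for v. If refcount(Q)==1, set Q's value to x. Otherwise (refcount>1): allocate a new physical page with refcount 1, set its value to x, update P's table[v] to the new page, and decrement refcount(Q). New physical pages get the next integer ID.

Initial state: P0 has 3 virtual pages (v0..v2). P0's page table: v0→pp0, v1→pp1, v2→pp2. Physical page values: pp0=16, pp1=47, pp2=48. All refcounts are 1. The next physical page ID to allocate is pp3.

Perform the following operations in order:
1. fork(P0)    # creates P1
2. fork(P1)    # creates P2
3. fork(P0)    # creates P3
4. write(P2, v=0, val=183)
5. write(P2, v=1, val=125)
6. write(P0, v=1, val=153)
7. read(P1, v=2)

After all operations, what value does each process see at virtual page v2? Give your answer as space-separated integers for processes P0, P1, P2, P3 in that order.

Answer: 48 48 48 48

Derivation:
Op 1: fork(P0) -> P1. 3 ppages; refcounts: pp0:2 pp1:2 pp2:2
Op 2: fork(P1) -> P2. 3 ppages; refcounts: pp0:3 pp1:3 pp2:3
Op 3: fork(P0) -> P3. 3 ppages; refcounts: pp0:4 pp1:4 pp2:4
Op 4: write(P2, v0, 183). refcount(pp0)=4>1 -> COPY to pp3. 4 ppages; refcounts: pp0:3 pp1:4 pp2:4 pp3:1
Op 5: write(P2, v1, 125). refcount(pp1)=4>1 -> COPY to pp4. 5 ppages; refcounts: pp0:3 pp1:3 pp2:4 pp3:1 pp4:1
Op 6: write(P0, v1, 153). refcount(pp1)=3>1 -> COPY to pp5. 6 ppages; refcounts: pp0:3 pp1:2 pp2:4 pp3:1 pp4:1 pp5:1
Op 7: read(P1, v2) -> 48. No state change.
P0: v2 -> pp2 = 48
P1: v2 -> pp2 = 48
P2: v2 -> pp2 = 48
P3: v2 -> pp2 = 48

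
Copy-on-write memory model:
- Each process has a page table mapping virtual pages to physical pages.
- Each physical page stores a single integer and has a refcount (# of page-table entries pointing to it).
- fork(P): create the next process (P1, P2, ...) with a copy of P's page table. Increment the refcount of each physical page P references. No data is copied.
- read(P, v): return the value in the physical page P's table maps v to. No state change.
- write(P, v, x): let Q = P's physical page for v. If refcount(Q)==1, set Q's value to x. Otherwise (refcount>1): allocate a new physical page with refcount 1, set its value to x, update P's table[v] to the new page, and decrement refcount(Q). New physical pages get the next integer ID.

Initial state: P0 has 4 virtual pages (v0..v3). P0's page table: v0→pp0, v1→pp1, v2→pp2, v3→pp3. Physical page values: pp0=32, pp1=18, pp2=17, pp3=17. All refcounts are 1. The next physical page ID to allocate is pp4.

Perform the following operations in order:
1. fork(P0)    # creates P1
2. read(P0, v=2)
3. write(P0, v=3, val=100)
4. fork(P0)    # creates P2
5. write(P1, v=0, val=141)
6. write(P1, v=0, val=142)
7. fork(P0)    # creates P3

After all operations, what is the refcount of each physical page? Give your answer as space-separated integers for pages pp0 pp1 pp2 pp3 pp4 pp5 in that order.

Op 1: fork(P0) -> P1. 4 ppages; refcounts: pp0:2 pp1:2 pp2:2 pp3:2
Op 2: read(P0, v2) -> 17. No state change.
Op 3: write(P0, v3, 100). refcount(pp3)=2>1 -> COPY to pp4. 5 ppages; refcounts: pp0:2 pp1:2 pp2:2 pp3:1 pp4:1
Op 4: fork(P0) -> P2. 5 ppages; refcounts: pp0:3 pp1:3 pp2:3 pp3:1 pp4:2
Op 5: write(P1, v0, 141). refcount(pp0)=3>1 -> COPY to pp5. 6 ppages; refcounts: pp0:2 pp1:3 pp2:3 pp3:1 pp4:2 pp5:1
Op 6: write(P1, v0, 142). refcount(pp5)=1 -> write in place. 6 ppages; refcounts: pp0:2 pp1:3 pp2:3 pp3:1 pp4:2 pp5:1
Op 7: fork(P0) -> P3. 6 ppages; refcounts: pp0:3 pp1:4 pp2:4 pp3:1 pp4:3 pp5:1

Answer: 3 4 4 1 3 1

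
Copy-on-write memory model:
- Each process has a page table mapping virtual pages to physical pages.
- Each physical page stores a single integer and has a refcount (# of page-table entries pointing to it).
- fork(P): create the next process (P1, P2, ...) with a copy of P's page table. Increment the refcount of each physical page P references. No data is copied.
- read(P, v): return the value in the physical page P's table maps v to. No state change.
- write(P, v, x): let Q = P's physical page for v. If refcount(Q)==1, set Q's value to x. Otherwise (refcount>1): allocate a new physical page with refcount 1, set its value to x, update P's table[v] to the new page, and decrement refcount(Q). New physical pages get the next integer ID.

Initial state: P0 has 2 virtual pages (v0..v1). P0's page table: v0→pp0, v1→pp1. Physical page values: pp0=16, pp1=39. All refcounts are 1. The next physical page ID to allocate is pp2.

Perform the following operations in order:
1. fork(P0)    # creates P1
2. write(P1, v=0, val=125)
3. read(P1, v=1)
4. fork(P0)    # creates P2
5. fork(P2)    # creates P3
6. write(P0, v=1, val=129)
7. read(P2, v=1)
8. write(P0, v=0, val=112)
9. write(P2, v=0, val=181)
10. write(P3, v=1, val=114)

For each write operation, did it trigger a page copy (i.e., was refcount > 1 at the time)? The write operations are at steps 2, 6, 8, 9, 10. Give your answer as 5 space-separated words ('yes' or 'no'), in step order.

Op 1: fork(P0) -> P1. 2 ppages; refcounts: pp0:2 pp1:2
Op 2: write(P1, v0, 125). refcount(pp0)=2>1 -> COPY to pp2. 3 ppages; refcounts: pp0:1 pp1:2 pp2:1
Op 3: read(P1, v1) -> 39. No state change.
Op 4: fork(P0) -> P2. 3 ppages; refcounts: pp0:2 pp1:3 pp2:1
Op 5: fork(P2) -> P3. 3 ppages; refcounts: pp0:3 pp1:4 pp2:1
Op 6: write(P0, v1, 129). refcount(pp1)=4>1 -> COPY to pp3. 4 ppages; refcounts: pp0:3 pp1:3 pp2:1 pp3:1
Op 7: read(P2, v1) -> 39. No state change.
Op 8: write(P0, v0, 112). refcount(pp0)=3>1 -> COPY to pp4. 5 ppages; refcounts: pp0:2 pp1:3 pp2:1 pp3:1 pp4:1
Op 9: write(P2, v0, 181). refcount(pp0)=2>1 -> COPY to pp5. 6 ppages; refcounts: pp0:1 pp1:3 pp2:1 pp3:1 pp4:1 pp5:1
Op 10: write(P3, v1, 114). refcount(pp1)=3>1 -> COPY to pp6. 7 ppages; refcounts: pp0:1 pp1:2 pp2:1 pp3:1 pp4:1 pp5:1 pp6:1

yes yes yes yes yes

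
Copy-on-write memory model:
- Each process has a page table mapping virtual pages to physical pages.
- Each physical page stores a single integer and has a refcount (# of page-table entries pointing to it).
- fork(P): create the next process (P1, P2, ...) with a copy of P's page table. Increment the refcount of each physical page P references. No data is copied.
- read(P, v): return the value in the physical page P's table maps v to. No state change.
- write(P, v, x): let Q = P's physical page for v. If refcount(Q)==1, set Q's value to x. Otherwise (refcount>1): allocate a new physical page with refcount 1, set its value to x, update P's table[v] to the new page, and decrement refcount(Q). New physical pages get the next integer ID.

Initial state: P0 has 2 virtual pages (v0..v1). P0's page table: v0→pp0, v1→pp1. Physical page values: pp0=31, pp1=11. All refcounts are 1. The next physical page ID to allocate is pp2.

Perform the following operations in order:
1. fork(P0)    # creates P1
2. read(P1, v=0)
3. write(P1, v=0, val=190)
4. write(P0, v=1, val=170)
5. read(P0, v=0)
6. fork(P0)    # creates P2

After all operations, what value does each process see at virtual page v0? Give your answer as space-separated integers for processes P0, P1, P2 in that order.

Answer: 31 190 31

Derivation:
Op 1: fork(P0) -> P1. 2 ppages; refcounts: pp0:2 pp1:2
Op 2: read(P1, v0) -> 31. No state change.
Op 3: write(P1, v0, 190). refcount(pp0)=2>1 -> COPY to pp2. 3 ppages; refcounts: pp0:1 pp1:2 pp2:1
Op 4: write(P0, v1, 170). refcount(pp1)=2>1 -> COPY to pp3. 4 ppages; refcounts: pp0:1 pp1:1 pp2:1 pp3:1
Op 5: read(P0, v0) -> 31. No state change.
Op 6: fork(P0) -> P2. 4 ppages; refcounts: pp0:2 pp1:1 pp2:1 pp3:2
P0: v0 -> pp0 = 31
P1: v0 -> pp2 = 190
P2: v0 -> pp0 = 31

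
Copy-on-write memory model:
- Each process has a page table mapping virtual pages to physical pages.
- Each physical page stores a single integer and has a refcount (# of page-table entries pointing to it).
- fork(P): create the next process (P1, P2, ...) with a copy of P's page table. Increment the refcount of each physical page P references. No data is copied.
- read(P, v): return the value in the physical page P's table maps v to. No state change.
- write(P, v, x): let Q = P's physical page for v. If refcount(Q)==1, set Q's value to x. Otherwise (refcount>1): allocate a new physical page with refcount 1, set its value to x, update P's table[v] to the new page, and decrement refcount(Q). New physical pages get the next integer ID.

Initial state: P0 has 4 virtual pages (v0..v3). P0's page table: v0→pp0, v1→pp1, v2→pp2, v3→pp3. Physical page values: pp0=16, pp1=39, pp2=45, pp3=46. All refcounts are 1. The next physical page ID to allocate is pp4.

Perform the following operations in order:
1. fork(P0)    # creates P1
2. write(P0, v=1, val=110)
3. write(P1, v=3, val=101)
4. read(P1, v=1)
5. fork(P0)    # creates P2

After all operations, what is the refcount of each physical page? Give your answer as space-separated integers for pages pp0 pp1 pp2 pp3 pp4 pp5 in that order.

Answer: 3 1 3 2 2 1

Derivation:
Op 1: fork(P0) -> P1. 4 ppages; refcounts: pp0:2 pp1:2 pp2:2 pp3:2
Op 2: write(P0, v1, 110). refcount(pp1)=2>1 -> COPY to pp4. 5 ppages; refcounts: pp0:2 pp1:1 pp2:2 pp3:2 pp4:1
Op 3: write(P1, v3, 101). refcount(pp3)=2>1 -> COPY to pp5. 6 ppages; refcounts: pp0:2 pp1:1 pp2:2 pp3:1 pp4:1 pp5:1
Op 4: read(P1, v1) -> 39. No state change.
Op 5: fork(P0) -> P2. 6 ppages; refcounts: pp0:3 pp1:1 pp2:3 pp3:2 pp4:2 pp5:1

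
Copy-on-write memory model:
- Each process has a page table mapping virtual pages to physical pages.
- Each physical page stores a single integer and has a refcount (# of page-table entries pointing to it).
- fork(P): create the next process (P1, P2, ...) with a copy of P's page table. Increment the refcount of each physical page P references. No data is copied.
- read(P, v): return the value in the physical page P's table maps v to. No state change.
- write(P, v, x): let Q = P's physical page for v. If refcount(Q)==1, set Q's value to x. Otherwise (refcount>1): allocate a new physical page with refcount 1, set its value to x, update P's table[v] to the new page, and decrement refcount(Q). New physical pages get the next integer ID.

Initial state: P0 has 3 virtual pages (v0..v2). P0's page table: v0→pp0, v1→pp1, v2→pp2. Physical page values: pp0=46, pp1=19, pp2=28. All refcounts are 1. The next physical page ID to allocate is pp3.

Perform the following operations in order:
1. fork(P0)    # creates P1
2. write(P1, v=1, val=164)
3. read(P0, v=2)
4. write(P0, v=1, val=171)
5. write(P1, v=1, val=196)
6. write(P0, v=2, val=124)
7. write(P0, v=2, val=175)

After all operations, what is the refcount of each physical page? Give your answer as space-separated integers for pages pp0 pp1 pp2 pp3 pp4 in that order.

Op 1: fork(P0) -> P1. 3 ppages; refcounts: pp0:2 pp1:2 pp2:2
Op 2: write(P1, v1, 164). refcount(pp1)=2>1 -> COPY to pp3. 4 ppages; refcounts: pp0:2 pp1:1 pp2:2 pp3:1
Op 3: read(P0, v2) -> 28. No state change.
Op 4: write(P0, v1, 171). refcount(pp1)=1 -> write in place. 4 ppages; refcounts: pp0:2 pp1:1 pp2:2 pp3:1
Op 5: write(P1, v1, 196). refcount(pp3)=1 -> write in place. 4 ppages; refcounts: pp0:2 pp1:1 pp2:2 pp3:1
Op 6: write(P0, v2, 124). refcount(pp2)=2>1 -> COPY to pp4. 5 ppages; refcounts: pp0:2 pp1:1 pp2:1 pp3:1 pp4:1
Op 7: write(P0, v2, 175). refcount(pp4)=1 -> write in place. 5 ppages; refcounts: pp0:2 pp1:1 pp2:1 pp3:1 pp4:1

Answer: 2 1 1 1 1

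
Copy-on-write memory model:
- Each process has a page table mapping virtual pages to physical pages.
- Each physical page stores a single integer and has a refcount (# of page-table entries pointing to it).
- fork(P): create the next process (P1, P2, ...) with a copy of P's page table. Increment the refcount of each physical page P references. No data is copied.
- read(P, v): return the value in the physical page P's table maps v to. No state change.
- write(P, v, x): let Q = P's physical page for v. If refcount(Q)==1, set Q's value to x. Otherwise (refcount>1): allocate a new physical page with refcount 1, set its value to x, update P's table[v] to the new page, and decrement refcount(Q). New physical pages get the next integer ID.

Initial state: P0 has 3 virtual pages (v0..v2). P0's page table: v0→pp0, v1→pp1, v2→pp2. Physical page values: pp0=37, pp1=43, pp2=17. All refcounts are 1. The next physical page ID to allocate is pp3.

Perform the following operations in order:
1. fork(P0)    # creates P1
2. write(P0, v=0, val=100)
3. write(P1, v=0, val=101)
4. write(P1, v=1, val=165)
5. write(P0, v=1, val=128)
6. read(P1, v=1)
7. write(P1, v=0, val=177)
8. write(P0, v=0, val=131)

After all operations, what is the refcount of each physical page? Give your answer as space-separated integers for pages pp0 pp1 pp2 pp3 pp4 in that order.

Op 1: fork(P0) -> P1. 3 ppages; refcounts: pp0:2 pp1:2 pp2:2
Op 2: write(P0, v0, 100). refcount(pp0)=2>1 -> COPY to pp3. 4 ppages; refcounts: pp0:1 pp1:2 pp2:2 pp3:1
Op 3: write(P1, v0, 101). refcount(pp0)=1 -> write in place. 4 ppages; refcounts: pp0:1 pp1:2 pp2:2 pp3:1
Op 4: write(P1, v1, 165). refcount(pp1)=2>1 -> COPY to pp4. 5 ppages; refcounts: pp0:1 pp1:1 pp2:2 pp3:1 pp4:1
Op 5: write(P0, v1, 128). refcount(pp1)=1 -> write in place. 5 ppages; refcounts: pp0:1 pp1:1 pp2:2 pp3:1 pp4:1
Op 6: read(P1, v1) -> 165. No state change.
Op 7: write(P1, v0, 177). refcount(pp0)=1 -> write in place. 5 ppages; refcounts: pp0:1 pp1:1 pp2:2 pp3:1 pp4:1
Op 8: write(P0, v0, 131). refcount(pp3)=1 -> write in place. 5 ppages; refcounts: pp0:1 pp1:1 pp2:2 pp3:1 pp4:1

Answer: 1 1 2 1 1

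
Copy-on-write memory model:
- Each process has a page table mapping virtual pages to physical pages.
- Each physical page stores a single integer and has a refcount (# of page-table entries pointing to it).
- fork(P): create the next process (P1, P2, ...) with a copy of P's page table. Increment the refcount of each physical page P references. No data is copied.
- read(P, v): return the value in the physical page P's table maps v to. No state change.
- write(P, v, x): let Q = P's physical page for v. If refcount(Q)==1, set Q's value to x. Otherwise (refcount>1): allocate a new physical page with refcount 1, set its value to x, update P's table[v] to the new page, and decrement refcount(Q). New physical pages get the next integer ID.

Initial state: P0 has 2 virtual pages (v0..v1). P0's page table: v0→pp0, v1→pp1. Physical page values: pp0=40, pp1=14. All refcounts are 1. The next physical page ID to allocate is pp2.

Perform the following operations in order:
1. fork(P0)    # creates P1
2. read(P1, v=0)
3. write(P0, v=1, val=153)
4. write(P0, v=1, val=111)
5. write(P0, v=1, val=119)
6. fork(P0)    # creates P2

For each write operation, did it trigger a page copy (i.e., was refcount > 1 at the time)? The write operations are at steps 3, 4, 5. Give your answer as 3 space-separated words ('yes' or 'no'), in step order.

Op 1: fork(P0) -> P1. 2 ppages; refcounts: pp0:2 pp1:2
Op 2: read(P1, v0) -> 40. No state change.
Op 3: write(P0, v1, 153). refcount(pp1)=2>1 -> COPY to pp2. 3 ppages; refcounts: pp0:2 pp1:1 pp2:1
Op 4: write(P0, v1, 111). refcount(pp2)=1 -> write in place. 3 ppages; refcounts: pp0:2 pp1:1 pp2:1
Op 5: write(P0, v1, 119). refcount(pp2)=1 -> write in place. 3 ppages; refcounts: pp0:2 pp1:1 pp2:1
Op 6: fork(P0) -> P2. 3 ppages; refcounts: pp0:3 pp1:1 pp2:2

yes no no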